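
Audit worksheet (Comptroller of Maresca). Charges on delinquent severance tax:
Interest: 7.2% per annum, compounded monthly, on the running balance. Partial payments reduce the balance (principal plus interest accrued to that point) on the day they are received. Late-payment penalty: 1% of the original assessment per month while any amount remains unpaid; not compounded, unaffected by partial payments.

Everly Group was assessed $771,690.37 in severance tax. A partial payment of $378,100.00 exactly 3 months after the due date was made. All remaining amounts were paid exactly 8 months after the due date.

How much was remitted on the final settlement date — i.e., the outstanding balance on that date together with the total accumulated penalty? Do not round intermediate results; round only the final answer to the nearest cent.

$481,674.07

Monthly rate = 7.2% ÷ 12 = 0.6%
Balance at month 3: $771,690.3700 × (1 + 0.006)^3 = $785,664.3059…
After $378,100.00 payment: $785,664.3059… − $378,100.00 = $407,564.3059…
Balance at month 8: $407,564.3059… × (1 + 0.006)^5 = $419,938.8412…
Penalty: 8 × 1% × $771,690.37 = $61,735.23…
Final settlement = outstanding balance + penalty = $419,938.8412… + $61,735.23… = $481,674.07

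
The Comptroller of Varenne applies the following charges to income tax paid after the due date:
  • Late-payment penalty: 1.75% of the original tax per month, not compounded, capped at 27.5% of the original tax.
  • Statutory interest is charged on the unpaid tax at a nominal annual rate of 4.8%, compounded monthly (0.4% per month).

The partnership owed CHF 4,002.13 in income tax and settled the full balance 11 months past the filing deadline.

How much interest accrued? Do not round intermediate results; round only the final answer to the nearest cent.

CHF 179.66

Interest: CHF 4,002.13 × ((1 + 0.004)^11 − 1) = CHF 4,002.13 × 0.0448906… = CHF 179.6582…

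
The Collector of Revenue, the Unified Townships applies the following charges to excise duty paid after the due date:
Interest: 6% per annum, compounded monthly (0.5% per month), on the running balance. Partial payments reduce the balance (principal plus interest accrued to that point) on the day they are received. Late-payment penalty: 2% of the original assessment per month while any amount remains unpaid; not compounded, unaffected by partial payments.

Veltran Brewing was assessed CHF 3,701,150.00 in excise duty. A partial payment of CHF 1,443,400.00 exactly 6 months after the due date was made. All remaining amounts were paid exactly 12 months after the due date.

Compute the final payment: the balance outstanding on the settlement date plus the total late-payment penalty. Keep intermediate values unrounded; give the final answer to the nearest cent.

CHF 3,330,457.94

Balance at month 6: CHF 3,701,150.0000 × (1 + 0.005)^6 = CHF 3,813,581.7189…
After CHF 1,443,400.00 payment: CHF 3,813,581.7189… − CHF 1,443,400.00 = CHF 2,370,181.7189…
Balance at month 12: CHF 2,370,181.7189… × (1 + 0.005)^6 = CHF 2,442,181.9363…
Penalty: 12 × 2% × CHF 3,701,150.00 = CHF 888,276.00
Final settlement = outstanding balance + penalty = CHF 2,442,181.9363… + CHF 888,276.00 = CHF 3,330,457.94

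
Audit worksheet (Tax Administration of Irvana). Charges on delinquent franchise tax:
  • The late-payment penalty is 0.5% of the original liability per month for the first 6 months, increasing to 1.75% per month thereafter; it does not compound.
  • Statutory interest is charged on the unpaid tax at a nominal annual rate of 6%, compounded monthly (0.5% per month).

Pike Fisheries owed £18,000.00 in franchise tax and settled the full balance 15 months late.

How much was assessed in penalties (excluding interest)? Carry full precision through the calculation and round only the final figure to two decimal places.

Penalty, months 1–6: 6 × 0.5% × £18,000.00 = £540.00
Penalty, months 7–15: 9 × 1.75% × £18,000.00 = £2,835.00
Total penalty = £540.00 + £2,835.00 = £3,375.00

£3,375.00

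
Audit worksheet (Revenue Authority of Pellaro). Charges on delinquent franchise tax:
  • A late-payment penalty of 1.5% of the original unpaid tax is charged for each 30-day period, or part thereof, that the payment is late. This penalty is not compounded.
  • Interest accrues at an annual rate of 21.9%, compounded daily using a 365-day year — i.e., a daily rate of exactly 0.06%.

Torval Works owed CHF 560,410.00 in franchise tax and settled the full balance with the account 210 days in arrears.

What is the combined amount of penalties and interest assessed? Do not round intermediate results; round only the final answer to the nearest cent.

CHF 134,072.10

Penalty periods: ⌈210/30⌉ = 7; penalty = 7 × 1.5% × CHF 560,410.00 = CHF 58,843.05
Interest: CHF 560,410.00 × ((1 + 0.0006)^210 − 1) = CHF 560,410.00 × 0.13423931… = CHF 75,229.0519…
Penalties + interest = CHF 58,843.0500 + CHF 75,229.0519… = CHF 134,072.10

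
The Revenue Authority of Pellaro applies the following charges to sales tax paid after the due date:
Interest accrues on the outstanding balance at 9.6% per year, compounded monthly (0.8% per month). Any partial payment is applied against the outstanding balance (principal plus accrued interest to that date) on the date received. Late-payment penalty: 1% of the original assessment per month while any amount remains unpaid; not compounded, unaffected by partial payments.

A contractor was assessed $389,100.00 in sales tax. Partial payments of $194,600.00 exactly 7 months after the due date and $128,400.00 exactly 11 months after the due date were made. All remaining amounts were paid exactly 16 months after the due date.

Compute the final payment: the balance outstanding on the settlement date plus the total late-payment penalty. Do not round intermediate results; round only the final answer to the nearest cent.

Balance at month 7: $389,100.0000 × (1 + 0.008)^7 = $411,419.5791…
After $194,600.00 payment: $411,419.5791… − $194,600.00 = $216,819.5791…
Balance at month 11: $216,819.5791… × (1 + 0.008)^4 = $223,841.5093…
After $128,400.00 payment: $223,841.5093… − $128,400.00 = $95,441.5093…
Balance at month 16: $95,441.5093… × (1 + 0.008)^5 = $99,320.7429…
Penalty: 16 × 1% × $389,100.00 = $62,256.00
Final settlement = outstanding balance + penalty = $99,320.7429… + $62,256.00 = $161,576.74

$161,576.74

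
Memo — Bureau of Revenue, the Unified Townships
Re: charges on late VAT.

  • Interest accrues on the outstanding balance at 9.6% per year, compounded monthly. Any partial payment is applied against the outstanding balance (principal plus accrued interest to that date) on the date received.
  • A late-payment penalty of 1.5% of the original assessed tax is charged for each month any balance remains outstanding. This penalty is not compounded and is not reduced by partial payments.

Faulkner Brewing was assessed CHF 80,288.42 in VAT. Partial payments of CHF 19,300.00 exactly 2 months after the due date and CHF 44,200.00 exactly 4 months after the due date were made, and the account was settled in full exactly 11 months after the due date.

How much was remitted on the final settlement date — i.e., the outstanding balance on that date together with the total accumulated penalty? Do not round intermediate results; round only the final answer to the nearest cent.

Monthly rate = 9.6% ÷ 12 = 0.8%
Balance at month 2: CHF 80,288.4200 × (1 + 0.008)^2 = CHF 81,578.1732…
After CHF 19,300.00 payment: CHF 81,578.1732… − CHF 19,300.00 = CHF 62,278.1732…
Balance at month 4: CHF 62,278.1732… × (1 + 0.008)^2 = CHF 63,278.6098…
After CHF 44,200.00 payment: CHF 63,278.6098… − CHF 44,200.00 = CHF 19,078.6098…
Balance at month 11: CHF 19,078.6098… × (1 + 0.008)^7 = CHF 20,172.9982…
Penalty: 11 × 1.5% × CHF 80,288.42 = CHF 13,247.59…
Final settlement = outstanding balance + penalty = CHF 20,172.9982… + CHF 13,247.59… = CHF 33,420.59

CHF 33,420.59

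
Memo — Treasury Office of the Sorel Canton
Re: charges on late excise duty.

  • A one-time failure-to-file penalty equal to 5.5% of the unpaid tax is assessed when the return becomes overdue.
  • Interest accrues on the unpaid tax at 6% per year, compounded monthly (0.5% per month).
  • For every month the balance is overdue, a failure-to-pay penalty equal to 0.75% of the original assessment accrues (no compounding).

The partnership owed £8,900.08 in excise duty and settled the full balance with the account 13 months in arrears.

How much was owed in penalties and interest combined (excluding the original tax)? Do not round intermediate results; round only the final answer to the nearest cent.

Failure-to-file penalty: 5.5% × £8,900.08 = £489.50…
Failure-to-pay penalty = 0.75% × £8,900.08 × 13 mo = £867.76…
Interest: £8,900.08 × ((1 + 0.005)^13 − 1) = £8,900.08 × 0.0669862… = £596.1825…
Penalties + interest = £1,357.2622 + £596.1825… = £1,953.44

£1,953.44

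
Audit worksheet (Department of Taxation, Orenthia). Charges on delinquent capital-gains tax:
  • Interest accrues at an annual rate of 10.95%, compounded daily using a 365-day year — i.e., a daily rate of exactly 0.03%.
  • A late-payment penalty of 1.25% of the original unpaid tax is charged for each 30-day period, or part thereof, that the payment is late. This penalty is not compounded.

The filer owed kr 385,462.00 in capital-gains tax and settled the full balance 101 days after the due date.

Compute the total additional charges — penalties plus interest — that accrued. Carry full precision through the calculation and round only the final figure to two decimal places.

Penalty periods: ⌈101/30⌉ = 4; penalty = 4 × 1.25% × kr 385,462.00 = kr 19,273.10
Interest: kr 385,462.00 × ((1 + 0.0003)^101 − 1) = kr 385,462.00 × 0.03075903… = kr 11,856.4383…
Penalties + interest = kr 19,273.1000 + kr 11,856.4383… = kr 31,129.54

kr 31,129.54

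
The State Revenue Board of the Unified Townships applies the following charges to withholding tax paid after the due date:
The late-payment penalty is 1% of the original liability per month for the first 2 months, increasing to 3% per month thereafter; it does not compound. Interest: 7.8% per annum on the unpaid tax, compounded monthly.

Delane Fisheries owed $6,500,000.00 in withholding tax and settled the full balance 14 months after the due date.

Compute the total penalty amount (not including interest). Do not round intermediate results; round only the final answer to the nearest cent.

Penalty, months 1–2: 2 × 1% × $6,500,000.00 = $130,000.00
Penalty, months 3–14: 12 × 3% × $6,500,000.00 = $2,340,000.00
Total penalty = $130,000.00 + $2,340,000.00 = $2,470,000.00

$2,470,000.00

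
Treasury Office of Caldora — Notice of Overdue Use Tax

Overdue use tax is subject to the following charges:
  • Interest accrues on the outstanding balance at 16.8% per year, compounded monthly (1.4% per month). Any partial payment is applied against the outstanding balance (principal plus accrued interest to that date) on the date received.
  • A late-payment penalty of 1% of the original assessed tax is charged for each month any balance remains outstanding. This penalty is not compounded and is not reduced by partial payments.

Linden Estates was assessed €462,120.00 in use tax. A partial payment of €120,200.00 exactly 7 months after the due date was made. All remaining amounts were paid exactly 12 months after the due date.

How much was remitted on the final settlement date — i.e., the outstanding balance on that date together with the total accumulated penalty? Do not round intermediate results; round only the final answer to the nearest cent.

€472,623.59

Balance at month 7: €462,120.0000 × (1 + 0.014)^7 = €509,354.8545…
After €120,200.00 payment: €509,354.8545… − €120,200.00 = €389,154.8545…
Balance at month 12: €389,154.8545… × (1 + 0.014)^5 = €417,169.1912…
Penalty: 12 × 1% × €462,120.00 = €55,454.40
Final settlement = outstanding balance + penalty = €417,169.1912… + €55,454.40 = €472,623.59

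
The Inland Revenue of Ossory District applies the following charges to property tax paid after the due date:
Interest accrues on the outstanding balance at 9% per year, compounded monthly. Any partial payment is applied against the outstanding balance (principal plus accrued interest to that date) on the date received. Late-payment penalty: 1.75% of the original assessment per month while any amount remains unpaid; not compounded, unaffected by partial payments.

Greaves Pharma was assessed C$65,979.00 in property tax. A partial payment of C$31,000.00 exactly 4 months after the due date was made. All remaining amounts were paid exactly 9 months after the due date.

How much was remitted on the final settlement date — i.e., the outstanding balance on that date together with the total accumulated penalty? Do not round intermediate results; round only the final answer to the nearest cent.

C$48,780.18

Monthly rate = 9% ÷ 12 = 0.75%
Balance at month 4: C$65,979.0000 × (1 + 0.0075)^4 = C$67,980.7495…
After C$31,000.00 payment: C$67,980.7495… − C$31,000.00 = C$36,980.7495…
Balance at month 9: C$36,980.7495… × (1 + 0.0075)^5 = C$38,388.4858…
Penalty: 9 × 1.75% × C$65,979.00 = C$10,391.69…
Final settlement = outstanding balance + penalty = C$38,388.4858… + C$10,391.69… = C$48,780.18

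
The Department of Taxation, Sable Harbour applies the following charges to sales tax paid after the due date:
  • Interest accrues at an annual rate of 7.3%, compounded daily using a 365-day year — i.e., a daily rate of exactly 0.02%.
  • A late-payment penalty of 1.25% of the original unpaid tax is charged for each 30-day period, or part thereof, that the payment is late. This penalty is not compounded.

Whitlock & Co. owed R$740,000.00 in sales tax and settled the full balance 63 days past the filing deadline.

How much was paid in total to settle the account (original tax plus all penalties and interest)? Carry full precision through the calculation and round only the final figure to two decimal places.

Penalty periods: ⌈63/30⌉ = 3; penalty = 3 × 1.25% × R$740,000.00 = R$27,750.00
Interest: R$740,000.00 × ((1 + 0.0002)^63 − 1) = R$740,000.00 × 0.01267844… = R$9,382.0446…
Total = R$740,000.00 + R$27,750.0000 + R$9,382.0446… = R$777,132.04

R$777,132.04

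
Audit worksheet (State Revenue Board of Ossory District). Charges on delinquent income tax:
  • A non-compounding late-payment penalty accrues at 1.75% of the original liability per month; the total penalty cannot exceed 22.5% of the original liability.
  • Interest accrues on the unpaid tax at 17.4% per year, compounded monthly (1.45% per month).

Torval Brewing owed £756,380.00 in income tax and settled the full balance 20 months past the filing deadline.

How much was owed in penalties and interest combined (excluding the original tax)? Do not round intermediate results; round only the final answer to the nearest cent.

Penalty (uncapped): 20 × 1.75% × £756,380.00 = £264,733.00; cap = 22.5% × £756,380.00 = £170,185.50 → penalty = £170,185.50
Interest: £756,380.00 × ((1 + 0.0145)^20 − 1) = £756,380.00 × 0.3336474… = £252,364.2315…
Penalties + interest = £170,185.5000 + £252,364.2315… = £422,549.73

£422,549.73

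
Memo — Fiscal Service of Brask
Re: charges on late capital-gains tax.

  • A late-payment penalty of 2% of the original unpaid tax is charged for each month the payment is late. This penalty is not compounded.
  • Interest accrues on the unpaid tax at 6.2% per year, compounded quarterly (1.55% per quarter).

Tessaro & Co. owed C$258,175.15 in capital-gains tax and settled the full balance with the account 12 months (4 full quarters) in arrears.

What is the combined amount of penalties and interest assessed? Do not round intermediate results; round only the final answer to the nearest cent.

C$78,344.92

Late-payment penalty = 2% × C$258,175.15 × 12 mo = C$61,962.04…
Interest: C$258,175.15 × ((1 + 0.0155)^4 − 1) = C$258,175.15 × 0.0634565… = C$16,382.8793…
Penalties + interest = C$61,962.0360 + C$16,382.8793… = C$78,344.92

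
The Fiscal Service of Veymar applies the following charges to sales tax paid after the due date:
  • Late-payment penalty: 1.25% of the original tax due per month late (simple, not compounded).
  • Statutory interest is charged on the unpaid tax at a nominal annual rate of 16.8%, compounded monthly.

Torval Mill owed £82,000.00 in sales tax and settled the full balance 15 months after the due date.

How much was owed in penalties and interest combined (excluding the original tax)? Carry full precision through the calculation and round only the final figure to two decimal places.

£34,389.37

Late-payment penalty = 1.25% × £82,000.00 × 15 mo = £15,375.00
Interest (16.8%/yr ÷ 12 = 1.4%/month): £82,000.00 × ((1 + 0.014)^15 − 1) = £19,014.3741…
Penalties + interest = £15,375.0000 + £19,014.3741… = £34,389.37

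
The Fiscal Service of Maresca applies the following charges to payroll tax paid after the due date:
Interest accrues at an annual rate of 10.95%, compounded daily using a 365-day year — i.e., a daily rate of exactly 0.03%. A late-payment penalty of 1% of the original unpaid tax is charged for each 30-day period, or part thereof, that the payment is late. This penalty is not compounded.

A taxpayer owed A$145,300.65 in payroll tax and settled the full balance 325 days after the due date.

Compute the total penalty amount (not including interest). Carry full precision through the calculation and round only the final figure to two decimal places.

Penalty periods: ⌈325/30⌉ = 11; penalty = 11 × 1% × A$145,300.65 = A$15,983.07…

A$15,983.07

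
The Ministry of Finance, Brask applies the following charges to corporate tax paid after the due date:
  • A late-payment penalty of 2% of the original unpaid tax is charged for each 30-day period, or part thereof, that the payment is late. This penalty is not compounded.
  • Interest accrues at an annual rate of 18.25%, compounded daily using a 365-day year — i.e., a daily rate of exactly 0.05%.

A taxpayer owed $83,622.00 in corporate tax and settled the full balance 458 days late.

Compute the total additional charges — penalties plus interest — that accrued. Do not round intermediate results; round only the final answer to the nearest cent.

$48,272.48

Penalty periods: ⌈458/30⌉ = 16; penalty = 16 × 2% × $83,622.00 = $26,759.04
Interest: $83,622.00 × ((1 + 0.0005)^458 − 1) = $83,622.00 × 0.25727008… = $21,513.4388…
Penalties + interest = $26,759.0400 + $21,513.4388… = $48,272.48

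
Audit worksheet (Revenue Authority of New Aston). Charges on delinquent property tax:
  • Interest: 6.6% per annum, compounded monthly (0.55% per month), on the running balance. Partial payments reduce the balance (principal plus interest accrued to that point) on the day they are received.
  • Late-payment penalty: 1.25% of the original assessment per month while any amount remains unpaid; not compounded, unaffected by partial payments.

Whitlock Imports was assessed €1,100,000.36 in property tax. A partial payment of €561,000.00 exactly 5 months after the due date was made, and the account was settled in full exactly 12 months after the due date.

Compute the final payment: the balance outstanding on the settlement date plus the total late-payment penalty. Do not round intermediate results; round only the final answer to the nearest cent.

€756,879.19

Balance at month 5: €1,100,000.3600 × (1 + 0.0055)^5 = €1,130,584.9552…
After €561,000.00 payment: €1,130,584.9552… − €561,000.00 = €569,584.9552…
Balance at month 12: €569,584.9552… × (1 + 0.0055)^7 = €591,879.1399…
Penalty: 12 × 1.25% × €1,100,000.36 = €165,000.05…
Final settlement = outstanding balance + penalty = €591,879.1399… + €165,000.05… = €756,879.19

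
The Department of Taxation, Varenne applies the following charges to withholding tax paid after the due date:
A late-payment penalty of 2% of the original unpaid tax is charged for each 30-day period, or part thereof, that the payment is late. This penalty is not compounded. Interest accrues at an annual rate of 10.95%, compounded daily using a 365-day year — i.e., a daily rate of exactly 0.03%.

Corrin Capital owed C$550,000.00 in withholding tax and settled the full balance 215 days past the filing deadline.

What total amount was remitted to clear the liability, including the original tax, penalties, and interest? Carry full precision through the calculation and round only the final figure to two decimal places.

Penalty periods: ⌈215/30⌉ = 8; penalty = 8 × 2% × C$550,000.00 = C$88,000.00
Interest: C$550,000.00 × ((1 + 0.0003)^215 − 1) = C$550,000.00 × 0.06661526… = C$36,638.3934…
Total = C$550,000.00 + C$88,000.0000 + C$36,638.3934… = C$674,638.39

C$674,638.39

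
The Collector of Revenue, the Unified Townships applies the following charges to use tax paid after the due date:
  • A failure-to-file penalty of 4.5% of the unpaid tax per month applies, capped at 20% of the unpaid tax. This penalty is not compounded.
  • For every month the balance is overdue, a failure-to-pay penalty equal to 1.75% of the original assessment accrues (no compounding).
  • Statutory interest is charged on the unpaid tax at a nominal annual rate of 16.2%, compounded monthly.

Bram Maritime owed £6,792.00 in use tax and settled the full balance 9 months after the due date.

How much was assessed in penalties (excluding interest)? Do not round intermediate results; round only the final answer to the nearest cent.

£2,428.14

Failure-to-file: 9 × 4.5% × £6,792.00 = £2,750.76, capped at 20% × £6,792.00 = £1,358.40
Failure-to-pay penalty: 9 × 1.75% × £6,792.00 = £1,069.74
Total penalty = £1,358.40 + £1,069.74 = £2,428.14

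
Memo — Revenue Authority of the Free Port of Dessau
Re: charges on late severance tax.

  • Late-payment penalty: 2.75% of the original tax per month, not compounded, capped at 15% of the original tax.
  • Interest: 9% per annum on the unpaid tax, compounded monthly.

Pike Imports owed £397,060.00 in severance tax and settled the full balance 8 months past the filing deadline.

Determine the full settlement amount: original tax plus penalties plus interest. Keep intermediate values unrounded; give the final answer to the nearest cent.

£481,077.44

Penalty (uncapped): 8 × 2.75% × £397,060.00 = £87,353.20; cap = 15% × £397,060.00 = £59,559.00 → penalty = £59,559.00
Interest (9%/yr ÷ 12 = 0.75%/month): £397,060.00 × ((1 + 0.0075)^8 − 1) = £24,458.4385…
Total = £397,060.00 + £59,559.0000 + £24,458.4385… = £481,077.44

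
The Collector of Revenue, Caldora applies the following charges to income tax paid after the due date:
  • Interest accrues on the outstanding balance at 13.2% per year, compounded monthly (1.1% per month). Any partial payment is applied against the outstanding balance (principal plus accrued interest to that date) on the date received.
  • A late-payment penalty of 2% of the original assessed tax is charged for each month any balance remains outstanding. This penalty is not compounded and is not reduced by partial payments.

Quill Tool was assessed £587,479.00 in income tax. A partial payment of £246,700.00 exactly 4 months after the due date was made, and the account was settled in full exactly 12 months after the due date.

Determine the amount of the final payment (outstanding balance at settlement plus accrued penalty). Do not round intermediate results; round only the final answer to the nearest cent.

Balance at month 4: £587,479.0000 × (1 + 0.011)^4 = £613,757.7221…
After £246,700.00 payment: £613,757.7221… − £246,700.00 = £367,057.7221…
Balance at month 12: £367,057.7221… × (1 + 0.011)^8 = £400,630.1317…
Penalty: 12 × 2% × £587,479.00 = £140,994.96
Final settlement = outstanding balance + penalty = £400,630.1317… + £140,994.96 = £541,625.09

£541,625.09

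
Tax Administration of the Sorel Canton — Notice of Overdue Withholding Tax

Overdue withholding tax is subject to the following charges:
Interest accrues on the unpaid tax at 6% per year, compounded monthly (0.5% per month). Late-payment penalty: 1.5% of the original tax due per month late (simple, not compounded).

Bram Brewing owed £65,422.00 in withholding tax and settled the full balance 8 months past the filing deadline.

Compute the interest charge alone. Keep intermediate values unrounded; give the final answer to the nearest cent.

£2,663.14

Interest: £65,422.00 × ((1 + 0.005)^8 − 1) = £65,422.00 × 0.0407070… = £2,663.1362…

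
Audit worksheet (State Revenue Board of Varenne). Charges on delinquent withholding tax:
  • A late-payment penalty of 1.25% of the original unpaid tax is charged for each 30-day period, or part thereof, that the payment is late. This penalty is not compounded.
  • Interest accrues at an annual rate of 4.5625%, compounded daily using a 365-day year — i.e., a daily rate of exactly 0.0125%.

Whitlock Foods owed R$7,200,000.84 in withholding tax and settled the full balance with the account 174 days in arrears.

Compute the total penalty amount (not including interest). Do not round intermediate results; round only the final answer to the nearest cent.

Penalty periods: ⌈174/30⌉ = 6; penalty = 6 × 1.25% × R$7,200,000.84 = R$540,000.06…

R$540,000.06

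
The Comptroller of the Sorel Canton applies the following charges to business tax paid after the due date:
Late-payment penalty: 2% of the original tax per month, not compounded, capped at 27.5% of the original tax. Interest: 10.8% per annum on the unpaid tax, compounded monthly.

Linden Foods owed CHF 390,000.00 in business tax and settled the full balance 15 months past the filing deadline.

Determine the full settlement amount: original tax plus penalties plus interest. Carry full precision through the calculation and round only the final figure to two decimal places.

Penalty (uncapped): 15 × 2% × CHF 390,000.00 = CHF 117,000.00; cap = 27.5% × CHF 390,000.00 = CHF 107,250.00 → penalty = CHF 107,250.00
Interest (10.8%/yr ÷ 12 = 0.9%/month): CHF 390,000.00 × ((1 + 0.009)^15 − 1) = CHF 56,099.8740…
Total = CHF 390,000.00 + CHF 107,250.0000 + CHF 56,099.8740… = CHF 553,349.87

CHF 553,349.87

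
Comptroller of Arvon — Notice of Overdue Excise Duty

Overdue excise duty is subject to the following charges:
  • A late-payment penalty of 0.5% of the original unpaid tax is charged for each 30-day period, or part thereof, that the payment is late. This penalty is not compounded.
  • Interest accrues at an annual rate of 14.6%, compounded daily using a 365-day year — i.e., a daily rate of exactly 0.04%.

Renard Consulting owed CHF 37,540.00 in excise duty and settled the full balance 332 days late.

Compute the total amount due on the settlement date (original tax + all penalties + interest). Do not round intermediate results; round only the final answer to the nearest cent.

CHF 45,122.75

Penalty periods: ⌈332/30⌉ = 12; penalty = 12 × 0.5% × CHF 37,540.00 = CHF 2,252.40
Interest: CHF 37,540.00 × ((1 + 0.0004)^332 − 1) = CHF 37,540.00 × 0.14199125… = CHF 5,330.3514…
Total = CHF 37,540.00 + CHF 2,252.4000 + CHF 5,330.3514… = CHF 45,122.75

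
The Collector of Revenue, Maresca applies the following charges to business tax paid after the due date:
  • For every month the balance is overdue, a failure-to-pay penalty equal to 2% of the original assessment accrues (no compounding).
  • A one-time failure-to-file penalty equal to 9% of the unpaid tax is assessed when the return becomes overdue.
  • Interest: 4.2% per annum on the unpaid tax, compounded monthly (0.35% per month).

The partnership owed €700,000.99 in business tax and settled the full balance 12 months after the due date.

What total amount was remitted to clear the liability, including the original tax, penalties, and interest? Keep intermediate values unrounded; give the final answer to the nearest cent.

€960,973.96

Failure-to-file penalty: 9% × €700,000.99 = €63,000.09…
Failure-to-pay penalty = 2% × €700,000.99 × 12 mo = €168,000.24…
Interest: €700,000.99 × ((1 + 0.0035)^12 − 1) = €700,000.99 × 0.0428180… = €29,972.6474…
Total = €700,000.99 + €231,000.3267 + €29,972.6474… = €960,973.96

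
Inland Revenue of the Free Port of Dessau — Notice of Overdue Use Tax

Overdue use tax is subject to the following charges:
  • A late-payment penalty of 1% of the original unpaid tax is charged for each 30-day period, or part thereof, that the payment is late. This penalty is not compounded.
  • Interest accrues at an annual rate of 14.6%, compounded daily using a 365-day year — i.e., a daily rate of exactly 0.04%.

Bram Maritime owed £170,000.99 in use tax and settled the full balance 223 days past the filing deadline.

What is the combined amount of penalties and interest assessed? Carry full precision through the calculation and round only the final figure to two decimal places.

£29,457.74

Penalty periods: ⌈223/30⌉ = 8; penalty = 8 × 1% × £170,000.99 = £13,600.08…
Interest: £170,000.99 × ((1 + 0.0004)^223 − 1) = £170,000.99 × 0.09327980… = £15,857.6575…
Penalties + interest = £13,600.0792 + £15,857.6575… = £29,457.74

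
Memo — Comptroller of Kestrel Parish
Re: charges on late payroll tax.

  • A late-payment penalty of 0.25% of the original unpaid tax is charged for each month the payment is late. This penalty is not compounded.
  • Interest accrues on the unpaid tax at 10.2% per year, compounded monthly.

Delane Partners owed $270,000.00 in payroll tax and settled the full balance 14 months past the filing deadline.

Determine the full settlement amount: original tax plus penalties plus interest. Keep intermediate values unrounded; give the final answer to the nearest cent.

$313,416.97

Late-payment penalty = 0.25% × $270,000.00 × 14 mo = $9,450.00
Interest (10.2%/yr ÷ 12 = 0.85%/month): $270,000.00 × ((1 + 0.0085)^14 − 1) = $33,966.9738…
Total = $270,000.00 + $9,450.0000 + $33,966.9738… = $313,416.97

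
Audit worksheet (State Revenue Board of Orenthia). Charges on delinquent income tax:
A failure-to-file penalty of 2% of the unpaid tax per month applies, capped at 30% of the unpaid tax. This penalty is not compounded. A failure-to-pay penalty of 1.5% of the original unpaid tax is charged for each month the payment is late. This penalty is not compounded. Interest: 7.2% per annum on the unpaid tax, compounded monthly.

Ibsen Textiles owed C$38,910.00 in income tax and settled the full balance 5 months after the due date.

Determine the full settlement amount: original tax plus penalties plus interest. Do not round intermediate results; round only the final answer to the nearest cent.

C$46,900.64

Failure-to-file: 5 × 2% × C$38,910.00 = C$3,891.00 (under the 30% cap)
Failure-to-pay penalty = 1.5% × C$38,910.00 × 5 mo = C$2,918.25
Interest (7.2%/yr ÷ 12 = 0.6%/month): C$38,910.00 × ((1 + 0.006)^5 − 1) = C$1,181.3919…
Total = C$38,910.00 + C$6,809.2500 + C$1,181.3919… = C$46,900.64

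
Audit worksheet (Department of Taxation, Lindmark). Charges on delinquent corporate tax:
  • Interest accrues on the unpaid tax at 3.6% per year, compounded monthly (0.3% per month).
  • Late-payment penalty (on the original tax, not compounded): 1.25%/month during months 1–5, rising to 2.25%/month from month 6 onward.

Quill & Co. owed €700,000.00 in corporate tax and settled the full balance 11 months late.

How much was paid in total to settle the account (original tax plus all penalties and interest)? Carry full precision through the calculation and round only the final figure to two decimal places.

€861,699.64

Penalty, months 1–5: 5 × 1.25% × €700,000.00 = €43,750.00
Penalty, months 6–11: 6 × 2.25% × €700,000.00 = €94,500.00
Interest: €700,000.00 × ((1 + 0.003)^11 − 1) = €700,000.00 × 0.0334995… = €23,449.6373…
Total = €700,000.00 + €138,250.0000 + €23,449.6373… = €861,699.64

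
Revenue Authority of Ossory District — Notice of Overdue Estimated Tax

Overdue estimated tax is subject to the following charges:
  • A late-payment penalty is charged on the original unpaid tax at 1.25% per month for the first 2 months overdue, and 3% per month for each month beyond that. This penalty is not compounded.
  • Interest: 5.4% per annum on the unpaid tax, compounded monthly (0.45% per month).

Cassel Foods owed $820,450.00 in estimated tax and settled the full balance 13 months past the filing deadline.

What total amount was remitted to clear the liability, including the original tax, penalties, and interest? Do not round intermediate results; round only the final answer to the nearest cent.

$1,161,023.60

Penalty, months 1–2: 2 × 1.25% × $820,450.00 = $20,511.25
Penalty, months 3–13: 11 × 3% × $820,450.00 = $270,748.50
Interest: $820,450.00 × ((1 + 0.0045)^13 − 1) = $820,450.00 × 0.0601059… = $49,313.8506…
Total = $820,450.00 + $291,259.7500 + $49,313.8506… = $1,161,023.60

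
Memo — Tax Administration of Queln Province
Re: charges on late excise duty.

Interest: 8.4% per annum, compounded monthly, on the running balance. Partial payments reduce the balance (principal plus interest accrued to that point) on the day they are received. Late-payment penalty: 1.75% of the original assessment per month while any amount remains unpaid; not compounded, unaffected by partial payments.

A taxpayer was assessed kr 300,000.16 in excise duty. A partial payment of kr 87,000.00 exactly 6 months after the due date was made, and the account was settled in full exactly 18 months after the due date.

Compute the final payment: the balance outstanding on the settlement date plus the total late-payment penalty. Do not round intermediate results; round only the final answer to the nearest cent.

Monthly rate = 8.4% ÷ 12 = 0.7%
Balance at month 6: kr 300,000.1600 × (1 + 0.007)^6 = kr 312,822.7357…
After kr 87,000.00 payment: kr 312,822.7357… − kr 87,000.00 = kr 225,822.7357…
Balance at month 18: kr 225,822.7357… × (1 + 0.007)^12 = kr 245,539.4682…
Penalty: 18 × 1.75% × kr 300,000.16 = kr 94,500.05…
Final settlement = outstanding balance + penalty = kr 245,539.4682… + kr 94,500.05… = kr 340,039.52

kr 340,039.52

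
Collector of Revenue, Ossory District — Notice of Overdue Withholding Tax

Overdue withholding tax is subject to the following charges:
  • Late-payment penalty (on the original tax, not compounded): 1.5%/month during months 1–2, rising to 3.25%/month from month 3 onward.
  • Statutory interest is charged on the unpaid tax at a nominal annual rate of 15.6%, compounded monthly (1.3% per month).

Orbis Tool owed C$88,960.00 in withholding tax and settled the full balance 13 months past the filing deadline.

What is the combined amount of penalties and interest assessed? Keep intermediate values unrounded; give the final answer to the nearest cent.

C$50,736.67

Penalty, months 1–2: 2 × 1.5% × C$88,960.00 = C$2,668.80
Penalty, months 3–13: 11 × 3.25% × C$88,960.00 = C$31,803.20
Interest: C$88,960.00 × ((1 + 0.013)^13 − 1) = C$88,960.00 × 0.1828312… = C$16,264.6679…
Penalties + interest = C$34,472.0000 + C$16,264.6679… = C$50,736.67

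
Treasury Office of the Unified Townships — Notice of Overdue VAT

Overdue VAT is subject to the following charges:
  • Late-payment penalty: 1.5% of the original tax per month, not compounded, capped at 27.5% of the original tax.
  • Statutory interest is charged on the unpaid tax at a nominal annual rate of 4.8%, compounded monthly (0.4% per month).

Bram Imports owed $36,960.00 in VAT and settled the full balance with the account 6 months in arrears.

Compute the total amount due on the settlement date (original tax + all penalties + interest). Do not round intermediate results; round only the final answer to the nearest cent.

Penalty: 6 × 1.5% × $36,960.00 = $3,326.40 (below the 27.5% cap of $10,164.00)
Interest: $36,960.00 × ((1 + 0.004)^6 − 1) = $36,960.00 × 0.0242413… = $895.9579…
Total = $36,960.00 + $3,326.4000 + $895.9579… = $41,182.36

$41,182.36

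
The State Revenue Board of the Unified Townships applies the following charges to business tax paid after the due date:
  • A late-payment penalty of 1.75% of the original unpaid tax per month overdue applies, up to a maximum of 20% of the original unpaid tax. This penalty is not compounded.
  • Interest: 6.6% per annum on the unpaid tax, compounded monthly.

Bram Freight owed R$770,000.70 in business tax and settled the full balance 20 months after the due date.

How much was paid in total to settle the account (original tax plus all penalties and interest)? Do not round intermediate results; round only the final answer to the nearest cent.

Penalty (uncapped): 20 × 1.75% × R$770,000.70 = R$269,500.25…; cap = 20% × R$770,000.70 = R$154,000.14 → penalty = R$154,000.14
Interest (6.6%/yr ÷ 12 = 0.55%/month): R$770,000.70 × ((1 + 0.0055)^20 − 1) = R$89,275.1748…
Total = R$770,000.70 + R$154,000.1400 + R$89,275.1748… = R$1,013,276.01

R$1,013,276.01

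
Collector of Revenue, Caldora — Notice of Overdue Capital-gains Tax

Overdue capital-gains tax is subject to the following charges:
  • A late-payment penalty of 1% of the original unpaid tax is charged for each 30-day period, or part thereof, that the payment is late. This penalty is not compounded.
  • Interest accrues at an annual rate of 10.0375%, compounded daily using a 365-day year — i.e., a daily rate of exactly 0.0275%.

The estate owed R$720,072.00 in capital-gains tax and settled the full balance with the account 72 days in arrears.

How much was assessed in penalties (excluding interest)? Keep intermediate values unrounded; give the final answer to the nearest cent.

R$21,602.16

Penalty periods: ⌈72/30⌉ = 3; penalty = 3 × 1% × R$720,072.00 = R$21,602.16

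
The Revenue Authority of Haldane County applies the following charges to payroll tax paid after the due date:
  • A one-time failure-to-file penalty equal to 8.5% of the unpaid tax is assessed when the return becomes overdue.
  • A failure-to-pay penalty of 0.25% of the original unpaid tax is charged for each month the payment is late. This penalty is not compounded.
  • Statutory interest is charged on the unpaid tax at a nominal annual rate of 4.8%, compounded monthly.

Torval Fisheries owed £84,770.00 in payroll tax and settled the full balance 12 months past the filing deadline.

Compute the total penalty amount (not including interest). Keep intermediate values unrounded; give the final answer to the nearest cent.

Failure-to-file penalty: 8.5% × £84,770.00 = £7,205.45
Failure-to-pay penalty = 0.25% × £84,770.00 × 12 mo = £2,543.10
Total penalty = £7,205.45 + £2,543.10 = £9,748.55

£9,748.55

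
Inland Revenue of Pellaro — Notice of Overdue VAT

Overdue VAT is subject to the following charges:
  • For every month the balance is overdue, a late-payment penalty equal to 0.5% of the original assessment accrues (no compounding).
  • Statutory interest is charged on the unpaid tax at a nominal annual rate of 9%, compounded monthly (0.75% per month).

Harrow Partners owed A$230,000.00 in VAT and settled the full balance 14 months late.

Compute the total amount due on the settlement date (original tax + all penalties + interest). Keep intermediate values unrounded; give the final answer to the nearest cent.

Late-payment penalty = 0.5% × A$230,000.00 × 14 mo = A$16,100.00
Interest: A$230,000.00 × ((1 + 0.0075)^14 − 1) = A$230,000.00 × 0.1102755… = A$25,363.3714…
Total = A$230,000.00 + A$16,100.0000 + A$25,363.3714… = A$271,463.37

A$271,463.37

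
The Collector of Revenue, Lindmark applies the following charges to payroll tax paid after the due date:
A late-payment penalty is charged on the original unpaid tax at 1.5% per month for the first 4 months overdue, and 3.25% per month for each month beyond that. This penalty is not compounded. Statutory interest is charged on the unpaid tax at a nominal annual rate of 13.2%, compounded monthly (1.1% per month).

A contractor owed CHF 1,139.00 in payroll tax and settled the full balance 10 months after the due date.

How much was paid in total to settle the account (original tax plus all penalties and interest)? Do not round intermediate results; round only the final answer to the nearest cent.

CHF 1,561.12

Penalty, months 1–4: 4 × 1.5% × CHF 1,139.00 = CHF 68.34
Penalty, months 5–10: 6 × 3.25% × CHF 1,139.00 = CHF 222.11…
Interest: CHF 1,139.00 × ((1 + 0.011)^10 − 1) = CHF 1,139.00 × 0.1156078… = CHF 131.6773…
Total = CHF 1,139.00 + CHF 290.4450 + CHF 131.6773… = CHF 1,561.12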